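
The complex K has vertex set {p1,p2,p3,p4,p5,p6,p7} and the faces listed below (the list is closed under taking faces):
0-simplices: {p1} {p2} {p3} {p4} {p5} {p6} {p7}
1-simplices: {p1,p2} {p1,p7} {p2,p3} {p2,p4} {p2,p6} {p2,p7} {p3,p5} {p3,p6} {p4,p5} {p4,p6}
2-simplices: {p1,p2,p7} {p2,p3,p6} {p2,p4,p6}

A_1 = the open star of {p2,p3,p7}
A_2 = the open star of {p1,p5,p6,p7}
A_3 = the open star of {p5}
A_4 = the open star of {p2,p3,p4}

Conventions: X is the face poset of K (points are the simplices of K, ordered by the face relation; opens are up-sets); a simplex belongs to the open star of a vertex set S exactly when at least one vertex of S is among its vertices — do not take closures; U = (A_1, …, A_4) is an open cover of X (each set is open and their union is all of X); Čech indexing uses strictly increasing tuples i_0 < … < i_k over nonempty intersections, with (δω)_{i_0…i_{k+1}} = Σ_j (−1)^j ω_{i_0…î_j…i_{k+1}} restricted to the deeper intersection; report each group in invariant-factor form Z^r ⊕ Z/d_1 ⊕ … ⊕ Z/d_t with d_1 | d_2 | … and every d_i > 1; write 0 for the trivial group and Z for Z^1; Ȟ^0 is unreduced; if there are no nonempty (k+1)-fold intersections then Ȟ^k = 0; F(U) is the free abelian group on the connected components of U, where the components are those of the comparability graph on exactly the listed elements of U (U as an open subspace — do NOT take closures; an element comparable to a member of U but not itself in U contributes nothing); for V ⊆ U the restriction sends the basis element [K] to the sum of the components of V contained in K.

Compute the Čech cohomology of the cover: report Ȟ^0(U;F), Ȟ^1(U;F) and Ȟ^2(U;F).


Ȟ^0(U;F) ≅ Z,  Ȟ^1(U;F) ≅ Z,  Ȟ^2(U;F) ≅ 0

nerve of the cover:
  A1={{p2},{p3},{p7},{p1,p2},{p1,p7},{p2,p3},{p2,p4},{p2,p6},{p2,p7},{p3,p5},{p3,p6},{p1,p2,p7},{p2,p3,p6},{p2,p4,p6}} A2={{p1},{p5},{p6},{p7},{p1,p2},{p1,p7},{p2,p6},{p2,p7},{p3,p5},{p3,p6},{p4,p5},{p4,p6},{p1,p2,p7},{p2,p3,p6},{p2,p4,p6}} A3={{p5},{p3,p5},{p4,p5}} A4={{p2},{p3},{p4},{p1,p2},{p2,p3},{p2,p4},{p2,p6},{p2,p7},{p3,p5},{p3,p6},{p4,p5},{p4,p6},{p1,p2,p7},{p2,p3,p6},{p2,p4,p6}}
  A12={{p7},{p1,p2},{p1,p7},{p2,p6},{p2,p7},{p3,p5},{p3,p6},{p1,p2,p7},{p2,p3,p6},{p2,p4,p6}} A13={{p3,p5}} A14={{p2},{p3},{p1,p2},{p2,p3},{p2,p4},{p2,p6},{p2,p7},{p3,p5},{p3,p6},{p1,p2,p7},{p2,p3,p6},{p2,p4,p6}} A23={{p5},{p3,p5},{p4,p5}} A24={{p1,p2},{p2,p6},{p2,p7},{p3,p5},{p3,p6},{p4,p5},{p4,p6},{p1,p2,p7},{p2,p3,p6},{p2,p4,p6}} A34={{p3,p5},{p4,p5}}
  A123={{p3,p5}} A124={{p1,p2},{p2,p6},{p2,p7},{p3,p5},{p3,p6},{p1,p2,p7},{p2,p3,p6},{p2,p4,p6}} A134={{p3,p5}} A234={{p3,p5},{p4,p5}}
  A1234={{p3,p5}}
components per intersection:
  A1: {{p2},{p3},{p7},{p1,p2},{p1,p7},{p2,p3},{p2,p4},{p2,p6},{p2,p7},{p3,p5},{p3,p6},{p1,p2,p7},{p2,p3,p6},{p2,p4,p6}}
  A2: {{p1},{p7},{p1,p2},{p1,p7},{p2,p7},{p1,p2,p7}} {{p5},{p3,p5},{p4,p5}} {{p6},{p2,p6},{p3,p6},{p4,p6},{p2,p3,p6},{p2,p4,p6}}
  A3: {{p5},{p3,p5},{p4,p5}}
  A4: {{p2},{p3},{p4},{p1,p2},{p2,p3},{p2,p4},{p2,p6},{p2,p7},{p3,p5},{p3,p6},{p4,p5},{p4,p6},{p1,p2,p7},{p2,p3,p6},{p2,p4,p6}}
  A12: {{p7},{p1,p2},{p1,p7},{p2,p7},{p1,p2,p7}} {{p2,p6},{p3,p6},{p2,p3,p6},{p2,p4,p6}} {{p3,p5}}
  A13: {{p3,p5}}
  A14: {{p2},{p3},{p1,p2},{p2,p3},{p2,p4},{p2,p6},{p2,p7},{p3,p5},{p3,p6},{p1,p2,p7},{p2,p3,p6},{p2,p4,p6}}
  A23: {{p5},{p3,p5},{p4,p5}}
  A24: {{p1,p2},{p2,p7},{p1,p2,p7}} {{p2,p6},{p3,p6},{p4,p6},{p2,p3,p6},{p2,p4,p6}} {{p3,p5}} {{p4,p5}}
  A34: {{p3,p5}} {{p4,p5}}
  A123: {{p3,p5}}
  A124: {{p1,p2},{p2,p7},{p1,p2,p7}} {{p2,p6},{p3,p6},{p2,p3,p6},{p2,p4,p6}} {{p3,p5}}
  A134: {{p3,p5}}
  A234: {{p3,p5}} {{p4,p5}}
  A1234: {{p3,p5}}
C dims 6,12,7,1; δ0: rk 5, SNF 1^5; δ1: rk 6, SNF 1^6; δ2: rk 1, SNF 1^1
Ȟ^0 = (6 − 5) − 0 = 1, so Ȟ^0 ≅ Z
Ȟ^1 = (12 − 6) − 5 = 1, so Ȟ^1 ≅ Z
Ȟ^2 = (7 − 1) − 6 = 0, so Ȟ^2 ≅ 0


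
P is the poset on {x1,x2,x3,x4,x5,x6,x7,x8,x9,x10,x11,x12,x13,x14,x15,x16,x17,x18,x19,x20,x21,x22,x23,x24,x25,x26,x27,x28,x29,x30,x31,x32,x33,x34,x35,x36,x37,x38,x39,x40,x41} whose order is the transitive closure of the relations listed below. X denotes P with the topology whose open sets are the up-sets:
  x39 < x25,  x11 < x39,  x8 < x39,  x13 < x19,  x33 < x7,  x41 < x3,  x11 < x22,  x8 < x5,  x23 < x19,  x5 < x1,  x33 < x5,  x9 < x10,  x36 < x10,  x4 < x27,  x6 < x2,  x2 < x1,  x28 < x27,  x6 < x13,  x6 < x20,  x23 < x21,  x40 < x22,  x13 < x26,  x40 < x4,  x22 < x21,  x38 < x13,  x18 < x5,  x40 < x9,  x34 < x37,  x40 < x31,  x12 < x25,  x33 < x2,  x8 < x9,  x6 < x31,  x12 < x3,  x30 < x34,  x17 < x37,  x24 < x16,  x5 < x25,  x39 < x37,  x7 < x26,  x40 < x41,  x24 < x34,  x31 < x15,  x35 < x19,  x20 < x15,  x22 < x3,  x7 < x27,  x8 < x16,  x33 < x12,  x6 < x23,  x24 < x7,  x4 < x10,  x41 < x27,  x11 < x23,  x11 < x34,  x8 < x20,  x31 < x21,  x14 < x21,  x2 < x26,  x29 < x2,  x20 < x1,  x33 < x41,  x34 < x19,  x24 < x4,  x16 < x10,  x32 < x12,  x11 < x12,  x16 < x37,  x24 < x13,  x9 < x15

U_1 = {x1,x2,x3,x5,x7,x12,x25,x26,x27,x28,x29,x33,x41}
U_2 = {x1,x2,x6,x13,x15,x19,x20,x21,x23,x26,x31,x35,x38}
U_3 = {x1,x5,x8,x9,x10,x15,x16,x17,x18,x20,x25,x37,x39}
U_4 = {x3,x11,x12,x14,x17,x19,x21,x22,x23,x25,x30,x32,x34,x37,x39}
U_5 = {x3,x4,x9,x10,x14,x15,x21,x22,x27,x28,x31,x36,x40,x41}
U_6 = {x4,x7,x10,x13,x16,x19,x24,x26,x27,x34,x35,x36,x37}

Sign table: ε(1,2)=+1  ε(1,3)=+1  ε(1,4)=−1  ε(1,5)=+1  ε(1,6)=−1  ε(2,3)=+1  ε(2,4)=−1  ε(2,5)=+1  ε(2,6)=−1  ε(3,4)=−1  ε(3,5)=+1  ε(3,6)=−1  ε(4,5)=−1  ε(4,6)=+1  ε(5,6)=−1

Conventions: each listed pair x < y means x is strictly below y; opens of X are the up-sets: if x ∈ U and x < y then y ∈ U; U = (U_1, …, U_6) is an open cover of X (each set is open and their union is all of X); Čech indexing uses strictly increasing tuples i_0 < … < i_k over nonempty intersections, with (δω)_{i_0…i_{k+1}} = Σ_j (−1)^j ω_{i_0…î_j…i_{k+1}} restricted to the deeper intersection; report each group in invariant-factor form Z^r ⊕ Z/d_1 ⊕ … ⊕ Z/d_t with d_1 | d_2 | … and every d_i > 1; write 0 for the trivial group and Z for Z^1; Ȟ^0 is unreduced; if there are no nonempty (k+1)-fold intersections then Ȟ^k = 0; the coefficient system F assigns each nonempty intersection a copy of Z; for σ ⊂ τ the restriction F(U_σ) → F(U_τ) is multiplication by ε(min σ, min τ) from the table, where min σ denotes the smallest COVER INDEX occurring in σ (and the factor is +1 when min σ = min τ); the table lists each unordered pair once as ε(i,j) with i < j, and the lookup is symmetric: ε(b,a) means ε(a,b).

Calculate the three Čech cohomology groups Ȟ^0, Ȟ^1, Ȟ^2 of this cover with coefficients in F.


intersection data:
  U12={x1,x2,x26} U13={x1,x5,x25} U14={x3,x12,x25} U15={x3,x27,x28,x41} U16={x7,x26,x27} U23={x1,x15,x20} U24={x19,x21,x23} U25={x15,x21,x31} U26={x13,x19,x26,x35} U34={x17,x25,x37,x39} U35={x9,x10,x15} U36={x10,x16,x37} U45={x3,x14,x21,x22} U46={x19,x34,x37} U56={x4,x10,x27,x36}
  U123={x1} U126={x26} U134={x25} U145={x3} U156={x27} U235={x15} U245={x21} U246={x19} U346={x37} U356={x10}
C dims 6,15,10; δ0: rk 5, SNF 1^5; δ1: rk 10, SNF 1^9·2
Ȟ^0 = (6 − 5) − 0 = 1, so Ȟ^0 ≅ Z
Ȟ^1 = (15 − 10) − 5 = 0, so Ȟ^1 ≅ 0
Ȟ^2 = (10 − 0) − 10 = 0 plus torsion [2], so Ȟ^2 ≅ Z/2

Ȟ^0 ≅ Z, Ȟ^1 ≅ 0 and Ȟ^2 ≅ Z/2


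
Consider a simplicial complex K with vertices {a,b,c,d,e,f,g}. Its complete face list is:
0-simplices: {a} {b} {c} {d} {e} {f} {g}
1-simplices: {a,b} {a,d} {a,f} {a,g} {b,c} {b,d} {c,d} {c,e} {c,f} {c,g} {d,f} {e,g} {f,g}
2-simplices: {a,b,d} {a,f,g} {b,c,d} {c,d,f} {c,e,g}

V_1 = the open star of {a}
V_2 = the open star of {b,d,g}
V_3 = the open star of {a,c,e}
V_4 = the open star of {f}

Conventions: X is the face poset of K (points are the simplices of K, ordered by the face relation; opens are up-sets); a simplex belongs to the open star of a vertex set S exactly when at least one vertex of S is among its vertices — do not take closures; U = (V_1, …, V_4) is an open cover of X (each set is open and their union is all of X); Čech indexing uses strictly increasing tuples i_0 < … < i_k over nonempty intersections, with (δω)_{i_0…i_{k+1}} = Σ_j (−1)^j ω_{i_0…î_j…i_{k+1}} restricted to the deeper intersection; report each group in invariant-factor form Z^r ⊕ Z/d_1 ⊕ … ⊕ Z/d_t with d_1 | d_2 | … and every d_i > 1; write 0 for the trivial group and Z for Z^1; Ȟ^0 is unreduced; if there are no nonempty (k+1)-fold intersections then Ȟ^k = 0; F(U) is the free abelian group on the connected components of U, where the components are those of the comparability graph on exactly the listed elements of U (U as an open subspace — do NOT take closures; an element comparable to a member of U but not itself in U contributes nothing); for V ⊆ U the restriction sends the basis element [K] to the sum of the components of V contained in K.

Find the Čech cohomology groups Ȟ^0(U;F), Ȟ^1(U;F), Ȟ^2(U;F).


Ȟ^0(U;F) ≅ Z, Ȟ^1(U;F) ≅ Z^2 and Ȟ^2(U;F) ≅ 0

nonempty intersections:
  V1={{a},{a,b},{a,d},{a,f},{a,g},{a,b,d},{a,f,g}} V2={{b},{d},{g},{a,b},{a,d},{a,g},{b,c},{b,d},{c,d},{c,g},{d,f},{e,g},{f,g},{a,b,d},{a,f,g},{b,c,d},{c,d,f},{c,e,g}} V3={{a},{c},{e},{a,b},{a,d},{a,f},{a,g},{b,c},{c,d},{c,e},{c,f},{c,g},{e,g},{a,b,d},{a,f,g},{b,c,d},{c,d,f},{c,e,g}} V4={{f},{a,f},{c,f},{d,f},{f,g},{a,f,g},{c,d,f}}
  V12={{a,b},{a,d},{a,g},{a,b,d},{a,f,g}} V13={{a},{a,b},{a,d},{a,f},{a,g},{a,b,d},{a,f,g}} V14={{a,f},{a,f,g}} V23={{a,b},{a,d},{a,g},{b,c},{c,d},{c,g},{e,g},{a,b,d},{a,f,g},{b,c,d},{c,d,f},{c,e,g}} V24={{d,f},{f,g},{a,f,g},{c,d,f}} V34={{a,f},{c,f},{a,f,g},{c,d,f}}
  V123={{a,b},{a,d},{a,g},{a,b,d},{a,f,g}} V124={{a,f,g}} V134={{a,f},{a,f,g}} V234={{a,f,g},{c,d,f}}
  V1234={{a,f,g}}
components per intersection:
  V1: {{a},{a,b},{a,d},{a,f},{a,g},{a,b,d},{a,f,g}}
  V2: {{b},{d},{a,b},{a,d},{b,c},{b,d},{c,d},{d,f},{a,b,d},{b,c,d},{c,d,f}} {{g},{a,g},{c,g},{e,g},{f,g},{a,f,g},{c,e,g}}
  V3: {{a},{a,b},{a,d},{a,f},{a,g},{a,b,d},{a,f,g}} {{c},{e},{b,c},{c,d},{c,e},{c,f},{c,g},{e,g},{b,c,d},{c,d,f},{c,e,g}}
  V4: {{f},{a,f},{c,f},{d,f},{f,g},{a,f,g},{c,d,f}}
  V12: {{a,b},{a,d},{a,b,d}} {{a,g},{a,f,g}}
  V13: {{a},{a,b},{a,d},{a,f},{a,g},{a,b,d},{a,f,g}}
  V14: {{a,f},{a,f,g}}
  V23: {{a,b},{a,d},{a,b,d}} {{a,g},{a,f,g}} {{b,c},{c,d},{b,c,d},{c,d,f}} {{c,g},{e,g},{c,e,g}}
  V24: {{d,f},{c,d,f}} {{f,g},{a,f,g}}
  V34: {{a,f},{a,f,g}} {{c,f},{c,d,f}}
  V123: {{a,b},{a,d},{a,b,d}} {{a,g},{a,f,g}}
  V124: {{a,f,g}}
  V134: {{a,f},{a,f,g}}
  V234: {{a,f,g}} {{c,d,f}}
  V1234: {{a,f,g}}
C dims 6,12,6,1; δ0: rk 5, SNF 1^5; δ1: rk 5, SNF 1^5; δ2: rk 1, SNF 1^1
Ȟ^0: (6−5)−0=1 ⇒ Z
Ȟ^1: (12−5)−5=2 ⇒ Z^2
Ȟ^2: (6−1)−5=0 ⇒ 0


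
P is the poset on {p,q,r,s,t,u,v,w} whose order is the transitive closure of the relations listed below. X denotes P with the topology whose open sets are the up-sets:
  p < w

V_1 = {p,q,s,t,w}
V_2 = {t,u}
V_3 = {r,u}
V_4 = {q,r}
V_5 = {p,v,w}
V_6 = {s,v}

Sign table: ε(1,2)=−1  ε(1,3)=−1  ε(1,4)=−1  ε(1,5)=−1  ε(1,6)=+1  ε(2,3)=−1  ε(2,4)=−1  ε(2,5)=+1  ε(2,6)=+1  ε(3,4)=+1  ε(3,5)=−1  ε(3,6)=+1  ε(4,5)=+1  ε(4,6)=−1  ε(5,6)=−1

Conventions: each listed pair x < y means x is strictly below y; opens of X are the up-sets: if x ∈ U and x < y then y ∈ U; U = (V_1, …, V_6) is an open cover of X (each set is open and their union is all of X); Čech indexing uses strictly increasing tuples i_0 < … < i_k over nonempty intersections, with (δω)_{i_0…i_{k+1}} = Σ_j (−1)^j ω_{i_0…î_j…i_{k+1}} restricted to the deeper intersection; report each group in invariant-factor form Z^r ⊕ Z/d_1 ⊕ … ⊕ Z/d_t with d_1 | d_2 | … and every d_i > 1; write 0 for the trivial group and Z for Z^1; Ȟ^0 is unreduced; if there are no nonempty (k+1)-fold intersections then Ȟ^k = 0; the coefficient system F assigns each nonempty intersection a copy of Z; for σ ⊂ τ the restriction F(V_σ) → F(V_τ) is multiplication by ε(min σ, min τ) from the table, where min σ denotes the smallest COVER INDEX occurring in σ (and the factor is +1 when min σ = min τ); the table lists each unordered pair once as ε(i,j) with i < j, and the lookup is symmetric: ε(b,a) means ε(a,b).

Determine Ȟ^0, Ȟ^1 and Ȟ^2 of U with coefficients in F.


Ȟ^0(U;F) ≅ 0, Ȟ^1(U;F) ≅ Z ⊕ Z/2, Ȟ^2(U;F) ≅ 0

intersection data:
  V12={t} V14={q} V15={p,w} V16={s} V23={u} V34={r} V56={v}
C dims 6,7; δ0: rk 6, SNF 1^5·2
Ȟ^0 = (6 − 6) − 0 = 0, so Ȟ^0 ≅ 0
Ȟ^1 = (7 − 0) − 6 = 1 plus torsion [2], so Ȟ^1 ≅ Z ⊕ Z/2
Ȟ^2 = (0 − 0) − 0 = 0, so Ȟ^2 ≅ 0


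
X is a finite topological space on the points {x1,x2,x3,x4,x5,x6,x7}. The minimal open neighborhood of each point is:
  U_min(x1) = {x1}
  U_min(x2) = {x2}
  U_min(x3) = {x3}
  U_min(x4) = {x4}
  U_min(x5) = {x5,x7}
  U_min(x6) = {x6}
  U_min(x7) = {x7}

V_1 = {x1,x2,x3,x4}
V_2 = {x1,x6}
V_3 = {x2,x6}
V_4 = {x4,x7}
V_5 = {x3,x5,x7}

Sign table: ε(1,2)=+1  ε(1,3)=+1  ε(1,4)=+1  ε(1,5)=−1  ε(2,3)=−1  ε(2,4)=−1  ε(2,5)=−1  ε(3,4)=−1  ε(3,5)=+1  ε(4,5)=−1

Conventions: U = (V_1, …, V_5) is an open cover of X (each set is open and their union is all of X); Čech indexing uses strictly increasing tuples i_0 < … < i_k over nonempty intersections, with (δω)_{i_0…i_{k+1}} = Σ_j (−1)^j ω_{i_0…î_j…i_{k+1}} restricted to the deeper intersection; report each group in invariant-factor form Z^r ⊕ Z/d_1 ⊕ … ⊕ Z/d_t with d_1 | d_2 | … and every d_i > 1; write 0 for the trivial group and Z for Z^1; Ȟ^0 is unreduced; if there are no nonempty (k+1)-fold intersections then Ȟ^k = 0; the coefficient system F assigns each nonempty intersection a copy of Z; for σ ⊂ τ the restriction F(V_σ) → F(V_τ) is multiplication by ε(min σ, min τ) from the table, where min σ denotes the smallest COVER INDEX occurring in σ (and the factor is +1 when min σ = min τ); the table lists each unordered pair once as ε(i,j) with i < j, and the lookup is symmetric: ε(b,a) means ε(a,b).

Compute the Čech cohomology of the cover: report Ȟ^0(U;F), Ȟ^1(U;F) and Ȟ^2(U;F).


Ȟ^0 = 0,  Ȟ^1 = Z ⊕ Z/2,  Ȟ^2 = 0

nonempty intersections:
  V12={x1} V13={x2} V14={x4} V15={x3} V23={x6} V45={x7}
C dims 5,6; δ0: rk 5, SNF 1^4·2
Ȟ^0: (5−5)−0=0 ⇒ 0
Ȟ^1: (6−0)−5=1 plus torsion [2] ⇒ Z ⊕ Z/2
Ȟ^2: (0−0)−0=0 ⇒ 0


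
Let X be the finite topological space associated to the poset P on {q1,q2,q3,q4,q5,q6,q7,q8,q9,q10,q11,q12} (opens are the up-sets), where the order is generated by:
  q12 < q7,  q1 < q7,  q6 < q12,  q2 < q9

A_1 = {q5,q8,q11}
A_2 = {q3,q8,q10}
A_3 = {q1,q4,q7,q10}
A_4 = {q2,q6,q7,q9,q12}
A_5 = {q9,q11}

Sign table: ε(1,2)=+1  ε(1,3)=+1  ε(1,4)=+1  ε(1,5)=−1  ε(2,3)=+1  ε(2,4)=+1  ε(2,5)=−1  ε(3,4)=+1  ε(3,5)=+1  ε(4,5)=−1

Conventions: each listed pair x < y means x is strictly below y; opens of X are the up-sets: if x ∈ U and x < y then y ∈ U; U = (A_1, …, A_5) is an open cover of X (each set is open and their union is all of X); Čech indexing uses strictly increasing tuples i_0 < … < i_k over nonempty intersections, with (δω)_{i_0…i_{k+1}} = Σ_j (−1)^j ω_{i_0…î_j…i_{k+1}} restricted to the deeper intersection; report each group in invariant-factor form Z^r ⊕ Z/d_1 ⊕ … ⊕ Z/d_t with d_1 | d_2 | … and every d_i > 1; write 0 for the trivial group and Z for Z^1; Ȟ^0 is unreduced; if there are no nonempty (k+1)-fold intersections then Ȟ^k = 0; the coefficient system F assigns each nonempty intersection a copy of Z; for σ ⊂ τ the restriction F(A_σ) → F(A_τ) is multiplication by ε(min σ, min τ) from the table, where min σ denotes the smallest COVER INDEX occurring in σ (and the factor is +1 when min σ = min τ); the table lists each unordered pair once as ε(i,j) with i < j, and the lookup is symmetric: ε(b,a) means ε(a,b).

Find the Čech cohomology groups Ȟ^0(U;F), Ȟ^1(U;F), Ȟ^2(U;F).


nonempty intersections:
  A12={q8} A15={q11} A23={q10} A34={q7} A45={q9}
C dims 5,5; δ0: rk 4, SNF 1^4
Ȟ^0: (5−4)−0=1 ⇒ Z
Ȟ^1: (5−0)−4=1 ⇒ Z
Ȟ^2: (0−0)−0=0 ⇒ 0

Ȟ^0 ≅ Z; Ȟ^1 ≅ Z; Ȟ^2 ≅ 0


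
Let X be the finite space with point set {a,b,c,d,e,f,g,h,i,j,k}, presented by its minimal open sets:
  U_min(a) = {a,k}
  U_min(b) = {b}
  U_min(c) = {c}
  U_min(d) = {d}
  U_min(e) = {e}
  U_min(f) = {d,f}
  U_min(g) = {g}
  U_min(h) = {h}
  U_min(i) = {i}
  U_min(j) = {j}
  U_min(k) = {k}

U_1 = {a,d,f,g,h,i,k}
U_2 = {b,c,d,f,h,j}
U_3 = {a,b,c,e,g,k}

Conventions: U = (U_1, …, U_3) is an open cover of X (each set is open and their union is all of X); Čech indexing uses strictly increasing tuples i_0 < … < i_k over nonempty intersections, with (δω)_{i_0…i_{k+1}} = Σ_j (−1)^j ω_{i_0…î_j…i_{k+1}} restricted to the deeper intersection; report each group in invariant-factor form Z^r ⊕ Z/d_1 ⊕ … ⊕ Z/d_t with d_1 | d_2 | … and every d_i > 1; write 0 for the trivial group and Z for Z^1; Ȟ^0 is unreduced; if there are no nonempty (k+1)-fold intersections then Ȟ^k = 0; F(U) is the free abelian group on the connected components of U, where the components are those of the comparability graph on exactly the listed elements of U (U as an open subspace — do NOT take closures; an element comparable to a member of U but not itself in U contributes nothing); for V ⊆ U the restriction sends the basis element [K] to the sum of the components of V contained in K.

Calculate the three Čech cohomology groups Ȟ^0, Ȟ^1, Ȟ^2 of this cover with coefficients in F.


Ȟ^0 = Z^9; Ȟ^1 = 0; Ȟ^2 = 0

intersection data:
  U12={d,f,h} U13={a,g,k} U23={b,c}
components per intersection:
  U1: {a,k} {d,f} {g} {h} {i}
  U2: {b} {c} {d,f} {h} {j}
  U3: {a,k} {b} {c} {e} {g}
  U12: {d,f} {h}
  U13: {a,k} {g}
  U23: {b} {c}
C dims 15,6; δ0: rk 6, SNF 1^6
Ȟ^0 = (15 − 6) − 0 = 9, so Ȟ^0 ≅ Z^9
Ȟ^1 = (6 − 0) − 6 = 0, so Ȟ^1 ≅ 0
Ȟ^2 = (0 − 0) − 0 = 0, so Ȟ^2 ≅ 0


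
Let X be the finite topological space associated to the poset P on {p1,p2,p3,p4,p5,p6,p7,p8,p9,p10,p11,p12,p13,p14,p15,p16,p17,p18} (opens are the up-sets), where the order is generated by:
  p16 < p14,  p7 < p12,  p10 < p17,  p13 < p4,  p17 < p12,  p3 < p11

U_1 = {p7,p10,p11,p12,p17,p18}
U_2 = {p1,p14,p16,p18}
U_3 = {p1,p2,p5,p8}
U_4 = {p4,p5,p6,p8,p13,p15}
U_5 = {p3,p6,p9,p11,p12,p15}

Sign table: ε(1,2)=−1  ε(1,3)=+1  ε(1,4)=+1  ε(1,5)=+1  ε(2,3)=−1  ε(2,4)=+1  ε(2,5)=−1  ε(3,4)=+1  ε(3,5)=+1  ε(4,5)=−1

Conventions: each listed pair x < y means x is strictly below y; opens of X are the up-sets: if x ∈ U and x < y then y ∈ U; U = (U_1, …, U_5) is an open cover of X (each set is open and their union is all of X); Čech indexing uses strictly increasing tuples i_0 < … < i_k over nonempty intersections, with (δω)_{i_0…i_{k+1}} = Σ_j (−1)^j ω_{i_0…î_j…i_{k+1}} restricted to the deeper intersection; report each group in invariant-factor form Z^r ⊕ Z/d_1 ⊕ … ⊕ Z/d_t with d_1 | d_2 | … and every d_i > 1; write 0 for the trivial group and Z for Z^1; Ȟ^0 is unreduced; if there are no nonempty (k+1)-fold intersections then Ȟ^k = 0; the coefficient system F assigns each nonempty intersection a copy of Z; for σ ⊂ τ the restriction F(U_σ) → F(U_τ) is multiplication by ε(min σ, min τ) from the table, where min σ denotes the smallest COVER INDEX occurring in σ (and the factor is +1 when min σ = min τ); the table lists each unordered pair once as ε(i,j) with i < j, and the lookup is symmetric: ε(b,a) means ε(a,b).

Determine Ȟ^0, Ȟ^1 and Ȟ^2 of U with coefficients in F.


Ȟ^0 ≅ 0, Ȟ^1 ≅ Z/2 and Ȟ^2 ≅ 0

nonempty intersections:
  U12={p18} U15={p11,p12} U23={p1} U34={p5,p8} U45={p6,p15}
C dims 5,5; δ0: rk 5, SNF 1^4·2
Ȟ^0: (5−5)−0=0 ⇒ 0
Ȟ^1: (5−0)−5=0 plus torsion [2] ⇒ Z/2
Ȟ^2: (0−0)−0=0 ⇒ 0


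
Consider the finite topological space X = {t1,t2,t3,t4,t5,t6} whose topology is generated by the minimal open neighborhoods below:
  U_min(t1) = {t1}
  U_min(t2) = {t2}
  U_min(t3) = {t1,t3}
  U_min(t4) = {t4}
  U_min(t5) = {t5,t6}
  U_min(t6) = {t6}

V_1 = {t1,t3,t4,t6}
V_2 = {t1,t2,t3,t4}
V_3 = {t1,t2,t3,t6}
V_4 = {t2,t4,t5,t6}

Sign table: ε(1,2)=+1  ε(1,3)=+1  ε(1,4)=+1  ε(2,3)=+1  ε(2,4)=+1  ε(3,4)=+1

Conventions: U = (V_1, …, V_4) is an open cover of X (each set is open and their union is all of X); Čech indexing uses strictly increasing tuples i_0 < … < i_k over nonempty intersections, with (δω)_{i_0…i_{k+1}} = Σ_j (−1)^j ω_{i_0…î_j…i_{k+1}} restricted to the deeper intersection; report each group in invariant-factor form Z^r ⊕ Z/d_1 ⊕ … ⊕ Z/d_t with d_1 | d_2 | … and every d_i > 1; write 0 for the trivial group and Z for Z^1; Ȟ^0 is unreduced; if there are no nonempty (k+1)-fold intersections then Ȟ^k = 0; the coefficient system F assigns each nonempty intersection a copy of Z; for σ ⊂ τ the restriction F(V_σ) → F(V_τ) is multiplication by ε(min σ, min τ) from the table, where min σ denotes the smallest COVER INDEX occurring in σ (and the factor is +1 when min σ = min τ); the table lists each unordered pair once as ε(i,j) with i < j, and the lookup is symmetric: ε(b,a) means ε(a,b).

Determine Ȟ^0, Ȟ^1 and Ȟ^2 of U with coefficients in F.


Ȟ^0(U;F) ≅ Z, Ȟ^1(U;F) ≅ 0 and Ȟ^2(U;F) ≅ Z

nonempty overlaps:
  V12={t1,t3,t4} V13={t1,t3,t6} V14={t4,t6} V23={t1,t2,t3} V24={t2,t4} V34={t2,t6}
  V123={t1,t3} V124={t4} V134={t6} V234={t2}
C dims 4,6,4; δ0: rk 3, SNF 1^3; δ1: rk 3, SNF 1^3
degree 0: 4−3−0 = 1 → Ȟ^0 ≅ Z
degree 1: 6−3−3 = 0 → Ȟ^1 ≅ 0
degree 2: 4−0−3 = 1 → Ȟ^2 ≅ Z


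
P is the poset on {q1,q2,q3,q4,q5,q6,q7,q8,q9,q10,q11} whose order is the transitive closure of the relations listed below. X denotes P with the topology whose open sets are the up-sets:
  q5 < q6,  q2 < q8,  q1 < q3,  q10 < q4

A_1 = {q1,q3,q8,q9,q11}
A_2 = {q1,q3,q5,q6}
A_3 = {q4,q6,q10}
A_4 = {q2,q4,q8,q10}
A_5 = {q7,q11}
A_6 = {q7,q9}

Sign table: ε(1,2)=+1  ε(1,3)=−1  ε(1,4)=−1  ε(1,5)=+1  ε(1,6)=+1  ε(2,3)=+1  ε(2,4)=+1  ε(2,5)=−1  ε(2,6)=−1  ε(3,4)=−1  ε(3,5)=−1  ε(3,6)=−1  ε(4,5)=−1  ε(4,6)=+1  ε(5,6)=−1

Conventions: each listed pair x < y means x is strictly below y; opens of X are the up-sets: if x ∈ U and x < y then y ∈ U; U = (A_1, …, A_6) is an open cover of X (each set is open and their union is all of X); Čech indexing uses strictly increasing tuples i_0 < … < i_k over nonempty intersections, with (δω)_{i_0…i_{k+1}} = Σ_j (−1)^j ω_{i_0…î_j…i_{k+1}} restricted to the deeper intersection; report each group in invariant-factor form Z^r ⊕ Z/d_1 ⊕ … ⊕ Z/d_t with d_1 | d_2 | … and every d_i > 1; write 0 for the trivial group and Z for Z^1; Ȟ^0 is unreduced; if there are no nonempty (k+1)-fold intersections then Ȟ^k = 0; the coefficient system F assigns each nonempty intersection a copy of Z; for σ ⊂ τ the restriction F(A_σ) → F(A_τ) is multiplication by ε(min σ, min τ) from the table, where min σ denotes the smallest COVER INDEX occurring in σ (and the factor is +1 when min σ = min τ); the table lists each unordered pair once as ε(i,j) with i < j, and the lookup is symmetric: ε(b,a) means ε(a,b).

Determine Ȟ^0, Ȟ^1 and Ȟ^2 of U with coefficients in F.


Ȟ^0(U;F) ≅ 0; Ȟ^1(U;F) ≅ Z ⊕ Z/2; Ȟ^2(U;F) ≅ 0

nonempty intersections:
  A12={q1,q3} A14={q8} A15={q11} A16={q9} A23={q6} A34={q4,q10} A56={q7}
C dims 6,7; δ0: rk 6, SNF 1^5·2
Ȟ^0: (6−6)−0=0 ⇒ 0
Ȟ^1: (7−0)−6=1 plus torsion [2] ⇒ Z ⊕ Z/2
Ȟ^2: (0−0)−0=0 ⇒ 0


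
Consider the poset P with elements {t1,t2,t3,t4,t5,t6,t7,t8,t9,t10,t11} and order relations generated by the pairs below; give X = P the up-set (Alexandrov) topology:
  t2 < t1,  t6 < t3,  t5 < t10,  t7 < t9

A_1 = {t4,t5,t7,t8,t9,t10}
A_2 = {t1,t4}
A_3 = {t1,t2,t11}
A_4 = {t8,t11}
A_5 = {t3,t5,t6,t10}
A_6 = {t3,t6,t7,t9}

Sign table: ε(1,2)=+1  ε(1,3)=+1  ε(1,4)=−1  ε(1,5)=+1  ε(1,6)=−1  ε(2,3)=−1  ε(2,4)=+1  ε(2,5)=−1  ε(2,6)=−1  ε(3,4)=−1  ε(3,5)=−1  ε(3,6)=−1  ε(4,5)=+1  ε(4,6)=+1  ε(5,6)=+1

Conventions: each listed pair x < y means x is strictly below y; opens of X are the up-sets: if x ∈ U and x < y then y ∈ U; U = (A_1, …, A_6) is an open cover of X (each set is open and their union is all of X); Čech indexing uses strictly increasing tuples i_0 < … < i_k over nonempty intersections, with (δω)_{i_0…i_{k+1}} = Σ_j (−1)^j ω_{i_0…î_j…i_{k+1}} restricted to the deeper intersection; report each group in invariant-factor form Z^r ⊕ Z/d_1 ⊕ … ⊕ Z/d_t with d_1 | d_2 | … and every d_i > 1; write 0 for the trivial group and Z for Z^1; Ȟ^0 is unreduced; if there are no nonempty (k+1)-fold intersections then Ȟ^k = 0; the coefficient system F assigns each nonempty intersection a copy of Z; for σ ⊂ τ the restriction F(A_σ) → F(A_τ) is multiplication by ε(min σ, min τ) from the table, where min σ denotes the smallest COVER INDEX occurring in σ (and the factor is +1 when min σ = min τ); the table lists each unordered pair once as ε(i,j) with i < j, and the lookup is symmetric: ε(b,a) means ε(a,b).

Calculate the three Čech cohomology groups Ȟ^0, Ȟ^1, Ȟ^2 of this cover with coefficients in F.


Ȟ^0 ≅ 0, Ȟ^1 ≅ Z ⊕ Z/2, Ȟ^2 ≅ 0

nonempty overlaps:
  A12={t4} A14={t8} A15={t5,t10} A16={t7,t9} A23={t1} A34={t11} A56={t3,t6}
C dims 6,7; δ0: rk 6, SNF 1^5·2
degree 0: 6−6−0 = 0 → Ȟ^0 ≅ 0
degree 1: 7−0−6 = 1 plus torsion [2] → Ȟ^1 ≅ Z ⊕ Z/2
degree 2: 0−0−0 = 0 → Ȟ^2 ≅ 0


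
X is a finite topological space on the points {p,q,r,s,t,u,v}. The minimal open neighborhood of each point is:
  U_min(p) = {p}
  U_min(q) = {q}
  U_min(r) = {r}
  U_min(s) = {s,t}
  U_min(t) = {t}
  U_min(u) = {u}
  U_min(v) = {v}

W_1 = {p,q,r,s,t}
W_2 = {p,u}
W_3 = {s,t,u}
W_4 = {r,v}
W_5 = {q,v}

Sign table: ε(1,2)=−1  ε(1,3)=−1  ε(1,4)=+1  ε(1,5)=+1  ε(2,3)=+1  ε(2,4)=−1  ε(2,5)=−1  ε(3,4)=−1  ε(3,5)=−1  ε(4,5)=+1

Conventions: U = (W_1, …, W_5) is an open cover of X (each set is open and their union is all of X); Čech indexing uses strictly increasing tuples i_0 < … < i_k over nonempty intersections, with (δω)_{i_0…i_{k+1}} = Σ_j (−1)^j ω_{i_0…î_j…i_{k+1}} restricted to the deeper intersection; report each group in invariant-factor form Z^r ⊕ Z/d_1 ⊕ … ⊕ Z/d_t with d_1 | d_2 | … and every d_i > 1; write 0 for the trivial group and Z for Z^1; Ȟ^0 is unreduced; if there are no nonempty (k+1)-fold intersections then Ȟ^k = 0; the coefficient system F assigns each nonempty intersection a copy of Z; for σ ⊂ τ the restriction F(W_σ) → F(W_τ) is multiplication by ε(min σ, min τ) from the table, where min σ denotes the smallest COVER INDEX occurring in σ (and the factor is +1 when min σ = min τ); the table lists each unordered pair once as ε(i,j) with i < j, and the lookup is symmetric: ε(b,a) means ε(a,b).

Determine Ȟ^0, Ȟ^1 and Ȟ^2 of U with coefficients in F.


cover nerve:
  W12={p} W13={s,t} W14={r} W15={q} W23={u} W45={v}
C dims 5,6; δ0: rk 4, SNF 1^4
Ȟ^0: (5−4)−0=1 ⇒ Z
Ȟ^1: (6−0)−4=2 ⇒ Z^2
Ȟ^2: (0−0)−0=0 ⇒ 0

Ȟ^0(U;F) ≅ Z, Ȟ^1(U;F) ≅ Z^2 and Ȟ^2(U;F) ≅ 0


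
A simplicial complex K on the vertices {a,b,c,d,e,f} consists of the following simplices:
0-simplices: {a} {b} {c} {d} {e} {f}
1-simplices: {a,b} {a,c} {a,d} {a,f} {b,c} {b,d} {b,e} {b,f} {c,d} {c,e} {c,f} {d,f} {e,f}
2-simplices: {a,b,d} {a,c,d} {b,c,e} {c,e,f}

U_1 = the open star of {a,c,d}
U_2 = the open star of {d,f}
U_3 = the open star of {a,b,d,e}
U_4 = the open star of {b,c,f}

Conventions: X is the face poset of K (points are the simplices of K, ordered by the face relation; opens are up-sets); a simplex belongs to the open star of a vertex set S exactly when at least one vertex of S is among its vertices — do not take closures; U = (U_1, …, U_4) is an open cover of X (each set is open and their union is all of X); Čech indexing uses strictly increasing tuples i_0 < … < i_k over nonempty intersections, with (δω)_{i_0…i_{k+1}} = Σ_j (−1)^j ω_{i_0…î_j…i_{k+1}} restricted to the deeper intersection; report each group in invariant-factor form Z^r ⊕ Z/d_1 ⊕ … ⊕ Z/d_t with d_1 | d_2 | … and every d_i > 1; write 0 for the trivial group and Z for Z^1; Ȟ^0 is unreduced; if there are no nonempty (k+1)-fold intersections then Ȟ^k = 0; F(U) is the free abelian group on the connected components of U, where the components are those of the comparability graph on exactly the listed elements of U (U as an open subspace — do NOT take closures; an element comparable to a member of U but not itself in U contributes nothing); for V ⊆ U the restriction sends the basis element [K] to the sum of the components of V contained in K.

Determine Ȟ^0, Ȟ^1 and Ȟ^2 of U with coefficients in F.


nerve of the cover:
  U1={{a},{c},{d},{a,b},{a,c},{a,d},{a,f},{b,c},{b,d},{c,d},{c,e},{c,f},{d,f},{a,b,d},{a,c,d},{b,c,e},{c,e,f}} U2={{d},{f},{a,d},{a,f},{b,d},{b,f},{c,d},{c,f},{d,f},{e,f},{a,b,d},{a,c,d},{c,e,f}} U3={{a},{b},{d},{e},{a,b},{a,c},{a,d},{a,f},{b,c},{b,d},{b,e},{b,f},{c,d},{c,e},{d,f},{e,f},{a,b,d},{a,c,d},{b,c,e},{c,e,f}} U4={{b},{c},{f},{a,b},{a,c},{a,f},{b,c},{b,d},{b,e},{b,f},{c,d},{c,e},{c,f},{d,f},{e,f},{a,b,d},{a,c,d},{b,c,e},{c,e,f}}
  U12={{d},{a,d},{a,f},{b,d},{c,d},{c,f},{d,f},{a,b,d},{a,c,d},{c,e,f}} U13={{a},{d},{a,b},{a,c},{a,d},{a,f},{b,c},{b,d},{c,d},{c,e},{d,f},{a,b,d},{a,c,d},{b,c,e},{c,e,f}} U14={{c},{a,b},{a,c},{a,f},{b,c},{b,d},{c,d},{c,e},{c,f},{d,f},{a,b,d},{a,c,d},{b,c,e},{c,e,f}} U23={{d},{a,d},{a,f},{b,d},{b,f},{c,d},{d,f},{e,f},{a,b,d},{a,c,d},{c,e,f}} U24={{f},{a,f},{b,d},{b,f},{c,d},{c,f},{d,f},{e,f},{a,b,d},{a,c,d},{c,e,f}} U34={{b},{a,b},{a,c},{a,f},{b,c},{b,d},{b,e},{b,f},{c,d},{c,e},{d,f},{e,f},{a,b,d},{a,c,d},{b,c,e},{c,e,f}}
  U123={{d},{a,d},{a,f},{b,d},{c,d},{d,f},{a,b,d},{a,c,d},{c,e,f}} U124={{a,f},{b,d},{c,d},{c,f},{d,f},{a,b,d},{a,c,d},{c,e,f}} U134={{a,b},{a,c},{a,f},{b,c},{b,d},{c,d},{c,e},{d,f},{a,b,d},{a,c,d},{b,c,e},{c,e,f}} U234={{a,f},{b,d},{b,f},{c,d},{d,f},{e,f},{a,b,d},{a,c,d},{c,e,f}}
  U1234={{a,f},{b,d},{c,d},{d,f},{a,b,d},{a,c,d},{c,e,f}}
components per intersection:
  U1: {{a},{c},{d},{a,b},{a,c},{a,d},{a,f},{b,c},{b,d},{c,d},{c,e},{c,f},{d,f},{a,b,d},{a,c,d},{b,c,e},{c,e,f}}
  U2: {{d},{f},{a,d},{a,f},{b,d},{b,f},{c,d},{c,f},{d,f},{e,f},{a,b,d},{a,c,d},{c,e,f}}
  U3: {{a},{b},{d},{e},{a,b},{a,c},{a,d},{a,f},{b,c},{b,d},{b,e},{b,f},{c,d},{c,e},{d,f},{e,f},{a,b,d},{a,c,d},{b,c,e},{c,e,f}}
  U4: {{b},{c},{f},{a,b},{a,c},{a,f},{b,c},{b,d},{b,e},{b,f},{c,d},{c,e},{c,f},{d,f},{e,f},{a,b,d},{a,c,d},{b,c,e},{c,e,f}}
  U12: {{d},{a,d},{b,d},{c,d},{d,f},{a,b,d},{a,c,d}} {{a,f}} {{c,f},{c,e,f}}
  U13: {{a},{d},{a,b},{a,c},{a,d},{a,f},{b,d},{c,d},{d,f},{a,b,d},{a,c,d}} {{b,c},{c,e},{b,c,e},{c,e,f}}
  U14: {{c},{a,c},{b,c},{c,d},{c,e},{c,f},{a,c,d},{b,c,e},{c,e,f}} {{a,b},{b,d},{a,b,d}} {{a,f}} {{d,f}}
  U23: {{d},{a,d},{b,d},{c,d},{d,f},{a,b,d},{a,c,d}} {{a,f}} {{b,f}} {{e,f},{c,e,f}}
  U24: {{f},{a,f},{b,f},{c,f},{d,f},{e,f},{c,e,f}} {{b,d},{a,b,d}} {{c,d},{a,c,d}}
  U34: {{b},{a,b},{b,c},{b,d},{b,e},{b,f},{c,e},{e,f},{a,b,d},{b,c,e},{c,e,f}} {{a,c},{c,d},{a,c,d}} {{a,f}} {{d,f}}
  U123: {{d},{a,d},{b,d},{c,d},{d,f},{a,b,d},{a,c,d}} {{a,f}} {{c,e,f}}
  U124: {{a,f}} {{b,d},{a,b,d}} {{c,d},{a,c,d}} {{c,f},{c,e,f}} {{d,f}}
  U134: {{a,b},{b,d},{a,b,d}} {{a,c},{c,d},{a,c,d}} {{a,f}} {{b,c},{c,e},{b,c,e},{c,e,f}} {{d,f}}
  U234: {{a,f}} {{b,d},{a,b,d}} {{b,f}} {{c,d},{a,c,d}} {{d,f}} {{e,f},{c,e,f}}
  U1234: {{a,f}} {{b,d},{a,b,d}} {{c,d},{a,c,d}} {{d,f}} {{c,e,f}}
C dims 4,20,19,5; δ0: rk 3, SNF 1^3; δ1: rk 14, SNF 1^14; δ2: rk 5, SNF 1^5
Ȟ^0 = (4 − 3) − 0 = 1, so Ȟ^0 ≅ Z
Ȟ^1 = (20 − 14) − 3 = 3, so Ȟ^1 ≅ Z^3
Ȟ^2 = (19 − 5) − 14 = 0, so Ȟ^2 ≅ 0

Ȟ^0 = Z, Ȟ^1 = Z^3, Ȟ^2 = 0


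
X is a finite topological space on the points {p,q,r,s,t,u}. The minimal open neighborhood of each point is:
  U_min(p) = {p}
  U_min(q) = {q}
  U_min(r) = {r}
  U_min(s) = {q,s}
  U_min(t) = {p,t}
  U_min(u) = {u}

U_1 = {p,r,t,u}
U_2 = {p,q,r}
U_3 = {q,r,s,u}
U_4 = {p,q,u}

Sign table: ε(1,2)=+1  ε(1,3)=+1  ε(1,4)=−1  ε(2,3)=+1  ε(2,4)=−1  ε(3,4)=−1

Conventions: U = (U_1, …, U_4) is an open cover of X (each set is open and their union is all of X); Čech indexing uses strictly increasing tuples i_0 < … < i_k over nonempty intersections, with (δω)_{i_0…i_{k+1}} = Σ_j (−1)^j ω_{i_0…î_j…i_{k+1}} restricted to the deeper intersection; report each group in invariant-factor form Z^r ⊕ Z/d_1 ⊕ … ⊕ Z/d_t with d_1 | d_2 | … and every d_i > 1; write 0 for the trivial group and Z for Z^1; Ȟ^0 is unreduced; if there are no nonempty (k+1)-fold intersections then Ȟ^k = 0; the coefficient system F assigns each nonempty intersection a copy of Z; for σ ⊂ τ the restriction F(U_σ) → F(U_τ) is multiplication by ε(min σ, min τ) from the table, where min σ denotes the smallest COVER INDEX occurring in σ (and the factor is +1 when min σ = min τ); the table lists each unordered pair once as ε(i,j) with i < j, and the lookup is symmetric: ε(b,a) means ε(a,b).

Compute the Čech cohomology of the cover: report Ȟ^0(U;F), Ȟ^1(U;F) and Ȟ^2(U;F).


cover nerve:
  U12={p,r} U13={r,u} U14={p,u} U23={q,r} U24={p,q} U34={q,u}
  U123={r} U124={p} U134={u} U234={q}
C dims 4,6,4; δ0: rk 3, SNF 1^3; δ1: rk 3, SNF 1^3
Ȟ^0: (4−3)−0=1 ⇒ Z
Ȟ^1: (6−3)−3=0 ⇒ 0
Ȟ^2: (4−0)−3=1 ⇒ Z

Ȟ^0 = Z,  Ȟ^1 = 0,  Ȟ^2 = Z


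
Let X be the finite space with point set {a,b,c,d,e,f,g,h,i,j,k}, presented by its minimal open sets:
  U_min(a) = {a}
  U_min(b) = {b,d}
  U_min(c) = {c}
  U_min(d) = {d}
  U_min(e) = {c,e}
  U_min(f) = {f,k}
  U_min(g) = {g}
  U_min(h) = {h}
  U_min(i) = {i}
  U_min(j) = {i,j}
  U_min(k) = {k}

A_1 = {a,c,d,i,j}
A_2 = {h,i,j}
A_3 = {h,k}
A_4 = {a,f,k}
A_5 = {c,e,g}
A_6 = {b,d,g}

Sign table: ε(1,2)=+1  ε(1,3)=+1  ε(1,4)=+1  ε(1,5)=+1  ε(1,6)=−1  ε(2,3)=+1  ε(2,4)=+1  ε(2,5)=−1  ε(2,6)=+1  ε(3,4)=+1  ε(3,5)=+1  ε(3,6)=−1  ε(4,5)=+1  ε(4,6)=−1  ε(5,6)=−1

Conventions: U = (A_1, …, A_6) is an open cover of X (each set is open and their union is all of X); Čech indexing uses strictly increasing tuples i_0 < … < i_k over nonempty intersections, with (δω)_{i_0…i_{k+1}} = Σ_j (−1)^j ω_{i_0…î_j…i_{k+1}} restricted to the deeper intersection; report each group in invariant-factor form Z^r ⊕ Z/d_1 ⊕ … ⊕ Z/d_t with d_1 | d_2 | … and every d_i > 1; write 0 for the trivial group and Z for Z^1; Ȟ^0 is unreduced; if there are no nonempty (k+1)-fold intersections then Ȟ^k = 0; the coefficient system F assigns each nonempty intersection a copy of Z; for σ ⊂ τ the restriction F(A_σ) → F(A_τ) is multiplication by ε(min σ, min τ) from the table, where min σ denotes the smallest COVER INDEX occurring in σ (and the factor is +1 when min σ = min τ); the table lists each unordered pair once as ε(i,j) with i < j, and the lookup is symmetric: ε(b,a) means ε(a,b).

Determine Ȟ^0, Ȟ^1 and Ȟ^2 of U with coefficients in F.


Ȟ^0 = Z, Ȟ^1 = Z^2, Ȟ^2 = 0

intersection data:
  A12={i,j} A14={a} A15={c} A16={d} A23={h} A34={k} A56={g}
C dims 6,7; δ0: rk 5, SNF 1^5
Ȟ^0 = (6 − 5) − 0 = 1, so Ȟ^0 ≅ Z
Ȟ^1 = (7 − 0) − 5 = 2, so Ȟ^1 ≅ Z^2
Ȟ^2 = (0 − 0) − 0 = 0, so Ȟ^2 ≅ 0


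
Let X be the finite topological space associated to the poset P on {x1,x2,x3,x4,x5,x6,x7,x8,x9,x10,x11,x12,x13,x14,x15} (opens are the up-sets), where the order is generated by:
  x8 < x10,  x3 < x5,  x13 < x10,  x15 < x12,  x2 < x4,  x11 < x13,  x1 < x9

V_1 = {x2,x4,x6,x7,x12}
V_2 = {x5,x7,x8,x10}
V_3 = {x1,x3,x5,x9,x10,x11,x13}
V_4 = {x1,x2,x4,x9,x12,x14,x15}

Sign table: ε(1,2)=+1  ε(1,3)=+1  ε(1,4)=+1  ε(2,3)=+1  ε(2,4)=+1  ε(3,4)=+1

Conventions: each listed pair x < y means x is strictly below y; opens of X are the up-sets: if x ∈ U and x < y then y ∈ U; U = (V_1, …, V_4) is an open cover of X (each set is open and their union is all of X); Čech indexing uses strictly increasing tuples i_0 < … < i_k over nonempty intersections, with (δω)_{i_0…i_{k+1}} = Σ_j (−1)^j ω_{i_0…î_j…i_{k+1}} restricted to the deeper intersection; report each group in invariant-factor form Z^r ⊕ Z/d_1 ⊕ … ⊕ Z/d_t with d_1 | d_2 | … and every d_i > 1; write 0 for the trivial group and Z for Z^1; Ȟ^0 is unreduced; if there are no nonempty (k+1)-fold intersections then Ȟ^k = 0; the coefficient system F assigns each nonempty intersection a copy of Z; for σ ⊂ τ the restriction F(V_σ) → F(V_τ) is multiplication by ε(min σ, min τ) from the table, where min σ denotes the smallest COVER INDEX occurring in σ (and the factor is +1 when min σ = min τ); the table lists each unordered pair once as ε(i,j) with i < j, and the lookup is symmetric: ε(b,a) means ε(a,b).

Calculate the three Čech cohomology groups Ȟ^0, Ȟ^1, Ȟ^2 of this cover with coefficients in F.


Ȟ^0 = Z; Ȟ^1 = Z; Ȟ^2 = 0

nerve of the cover:
  V12={x7} V14={x2,x4,x12} V23={x5,x10} V34={x1,x9}
C dims 4,4; δ0: rk 3, SNF 1^3
Ȟ^0 = (4 − 3) − 0 = 1, so Ȟ^0 ≅ Z
Ȟ^1 = (4 − 0) − 3 = 1, so Ȟ^1 ≅ Z
Ȟ^2 = (0 − 0) − 0 = 0, so Ȟ^2 ≅ 0


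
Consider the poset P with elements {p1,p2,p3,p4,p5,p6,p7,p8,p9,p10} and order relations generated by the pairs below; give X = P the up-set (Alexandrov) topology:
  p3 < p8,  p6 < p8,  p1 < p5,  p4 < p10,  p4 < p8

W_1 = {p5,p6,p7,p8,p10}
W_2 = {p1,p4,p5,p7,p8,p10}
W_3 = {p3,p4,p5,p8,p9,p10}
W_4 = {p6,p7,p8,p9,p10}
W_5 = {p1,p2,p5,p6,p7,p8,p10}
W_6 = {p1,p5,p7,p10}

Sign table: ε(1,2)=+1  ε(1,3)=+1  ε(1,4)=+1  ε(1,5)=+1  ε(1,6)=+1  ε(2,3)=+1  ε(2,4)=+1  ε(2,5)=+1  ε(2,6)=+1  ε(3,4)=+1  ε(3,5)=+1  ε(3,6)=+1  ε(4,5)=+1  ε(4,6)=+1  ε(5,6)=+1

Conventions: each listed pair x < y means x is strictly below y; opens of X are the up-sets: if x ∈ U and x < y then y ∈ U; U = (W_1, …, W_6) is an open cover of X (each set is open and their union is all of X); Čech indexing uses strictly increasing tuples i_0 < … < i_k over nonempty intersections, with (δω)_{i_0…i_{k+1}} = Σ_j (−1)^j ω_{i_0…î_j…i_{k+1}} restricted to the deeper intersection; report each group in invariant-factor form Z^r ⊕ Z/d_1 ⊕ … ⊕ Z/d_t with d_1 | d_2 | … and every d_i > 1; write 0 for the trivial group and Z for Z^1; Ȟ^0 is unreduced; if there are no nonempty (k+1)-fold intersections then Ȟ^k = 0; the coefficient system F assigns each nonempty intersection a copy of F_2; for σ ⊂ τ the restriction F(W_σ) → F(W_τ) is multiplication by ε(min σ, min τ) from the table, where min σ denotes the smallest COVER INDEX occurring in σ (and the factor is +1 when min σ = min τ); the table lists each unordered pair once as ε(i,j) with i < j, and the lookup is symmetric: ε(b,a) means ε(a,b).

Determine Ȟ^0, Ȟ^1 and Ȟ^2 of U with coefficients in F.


Ȟ^0 = Z/2, Ȟ^1 = 0 and Ȟ^2 = 0

nerve simplices:
  W12={p5,p7,p8,p10} W13={p5,p8,p10} W14={p6,p7,p8,p10} W15={p5,p6,p7,p8,p10} W16={p5,p7,p10} W23={p4,p5,p8,p10} W24={p7,p8,p10} W25={p1,p5,p7,p8,p10} W26={p1,p5,p7,p10} W34={p8,p9,p10} W35={p5,p8,p10} W36={p5,p10} W45={p6,p7,p8,p10} W46={p7,p10} W56={p1,p5,p7,p10}
  W123={p5,p8,p10} W124={p7,p8,p10} W125={p5,p7,p8,p10} W126={p5,p7,p10} W134={p8,p10} W135={p5,p8,p10} W136={p5,p10} W145={p6,p7,p8,p10} W146={p7,p10} W156={p5,p7,p10} W234={p8,p10} W235={p5,p8,p10} W236={p5,p10} W245={p7,p8,p10} W246={p7,p10} W256={p1,p5,p7,p10} W345={p8,p10} W346={p10} W356={p5,p10} W456={p7,p10}
  W1234={p8,p10} W1235={p5,p8,p10} W1236={p5,p10} W1245={p7,p8,p10} W1246={p7,p10} W1256={p5,p7,p10} W1345={p8,p10} W1346={p10} W1356={p5,p10} W1456={p7,p10} W2345={p8,p10} W2346={p10} W2356={p5,p10} W2456={p7,p10} W3456={p10}
  W12345={p8,p10} W12346={p10} W12356={p5,p10} W12456={p7,p10} W13456={p10} W23456={p10}
  W123456={p10}
C dims 6,15,20,15; δ0: rk_F2 5; δ1: rk_F2 10; δ2: rk_F2 10
degree 0: 6−5−0 = 1 → Ȟ^0 ≅ Z/2
degree 1: 15−10−5 = 0 → Ȟ^1 ≅ 0
degree 2: 20−10−10 = 0 → Ȟ^2 ≅ 0


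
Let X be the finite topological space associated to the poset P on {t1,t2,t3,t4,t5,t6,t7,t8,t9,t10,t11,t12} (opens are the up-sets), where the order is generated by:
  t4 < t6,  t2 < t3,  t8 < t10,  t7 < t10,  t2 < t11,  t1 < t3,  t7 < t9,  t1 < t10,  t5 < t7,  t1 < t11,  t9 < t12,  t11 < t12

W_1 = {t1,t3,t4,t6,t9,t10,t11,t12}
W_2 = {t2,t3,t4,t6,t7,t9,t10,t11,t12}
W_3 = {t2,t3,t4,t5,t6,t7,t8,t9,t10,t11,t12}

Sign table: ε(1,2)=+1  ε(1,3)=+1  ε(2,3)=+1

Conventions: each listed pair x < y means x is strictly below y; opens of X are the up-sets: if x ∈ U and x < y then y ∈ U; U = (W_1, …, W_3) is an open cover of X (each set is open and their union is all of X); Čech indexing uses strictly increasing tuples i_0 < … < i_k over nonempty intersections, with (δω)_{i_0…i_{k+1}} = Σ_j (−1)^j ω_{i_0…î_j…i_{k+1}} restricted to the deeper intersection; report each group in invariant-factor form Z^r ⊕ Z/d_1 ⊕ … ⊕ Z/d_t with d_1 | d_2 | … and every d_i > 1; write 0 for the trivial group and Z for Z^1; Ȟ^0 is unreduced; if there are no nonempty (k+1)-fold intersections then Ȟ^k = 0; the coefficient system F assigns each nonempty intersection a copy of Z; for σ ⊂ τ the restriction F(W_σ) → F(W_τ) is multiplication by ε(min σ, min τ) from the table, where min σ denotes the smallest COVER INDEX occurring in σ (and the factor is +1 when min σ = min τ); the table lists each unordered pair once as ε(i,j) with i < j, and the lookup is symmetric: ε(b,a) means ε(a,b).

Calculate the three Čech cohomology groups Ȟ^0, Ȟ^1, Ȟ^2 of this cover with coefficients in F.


Ȟ^0(U;F) ≅ Z,  Ȟ^1(U;F) ≅ 0,  Ȟ^2(U;F) ≅ 0

intersection data:
  W12={t3,t4,t6,t9,t10,t11,t12} W13={t3,t4,t6,t9,t10,t11,t12} W23={t2,t3,t4,t6,t7,t9,t10,t11,t12}
  W123={t3,t4,t6,t9,t10,t11,t12}
C dims 3,3,1; δ0: rk 2, SNF 1^2; δ1: rk 1, SNF 1^1
Ȟ^0 = (3 − 2) − 0 = 1, so Ȟ^0 ≅ Z
Ȟ^1 = (3 − 1) − 2 = 0, so Ȟ^1 ≅ 0
Ȟ^2 = (1 − 0) − 1 = 0, so Ȟ^2 ≅ 0
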